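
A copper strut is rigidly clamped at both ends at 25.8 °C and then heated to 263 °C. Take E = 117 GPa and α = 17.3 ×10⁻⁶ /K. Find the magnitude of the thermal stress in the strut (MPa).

480 MPa

ΔT = 237.2 K. Constrained thermal stress σ = E·α·ΔT = 117.0×10³ MPa × 17.3×10⁻⁶ × 237.2 = 480 MPa (compressive).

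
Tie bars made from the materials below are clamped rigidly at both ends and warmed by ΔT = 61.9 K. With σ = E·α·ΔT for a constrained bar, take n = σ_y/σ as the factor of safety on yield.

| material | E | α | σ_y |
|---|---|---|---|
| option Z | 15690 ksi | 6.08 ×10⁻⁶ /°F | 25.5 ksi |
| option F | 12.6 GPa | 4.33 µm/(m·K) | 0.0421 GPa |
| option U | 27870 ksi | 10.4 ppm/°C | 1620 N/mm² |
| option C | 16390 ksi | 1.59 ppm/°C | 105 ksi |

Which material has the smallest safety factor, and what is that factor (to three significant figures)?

In consistent units (E in GPa, α in ×10⁻⁶/K, σ_y in MPa):
  option Z: E = 108.2, α = 10.9, σ_y = 175.8 → σ = 73.3 MPa, n = 2.40
  option F: E = 12.60, α = 4.33, σ_y = 42.10 → σ = 3.38 MPa, n = 12.5
  option U: E = 192.2, α = 10.4, σ_y = 1620 → σ = 124 MPa, n = 13.1
  option C: E = 113.0, α = 1.59, σ_y = 723.9 → σ = 11.1 MPa, n = 65.1
Smallest n: option Z with n = 2.40.

option Z, n = 2.40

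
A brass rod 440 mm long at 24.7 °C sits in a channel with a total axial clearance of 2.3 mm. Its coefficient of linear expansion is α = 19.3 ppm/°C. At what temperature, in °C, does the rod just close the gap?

α·L₀·ΔT = 2.3 mm ⇒ ΔT = 2.3 / (19.3×10⁻⁶ × 440.0) = 270.8 K.
T = 24.7 + 270.8 = 295.5 °C.

296 °C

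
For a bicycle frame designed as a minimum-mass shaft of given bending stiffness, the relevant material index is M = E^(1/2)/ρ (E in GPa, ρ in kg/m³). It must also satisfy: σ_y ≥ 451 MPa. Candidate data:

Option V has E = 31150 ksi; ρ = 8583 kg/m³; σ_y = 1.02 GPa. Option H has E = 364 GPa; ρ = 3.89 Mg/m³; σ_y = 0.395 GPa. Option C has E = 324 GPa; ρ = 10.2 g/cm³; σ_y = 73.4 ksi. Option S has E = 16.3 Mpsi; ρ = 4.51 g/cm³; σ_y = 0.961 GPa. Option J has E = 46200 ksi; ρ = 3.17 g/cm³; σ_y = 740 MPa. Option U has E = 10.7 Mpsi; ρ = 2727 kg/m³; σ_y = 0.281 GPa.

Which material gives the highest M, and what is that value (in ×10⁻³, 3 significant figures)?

Screen on constraints: σ_y ≥ 451 MPa. Survivors: option V, option C, option S, option J.
Putting every candidate on a common basis:
  option V: E = 214.8 GPa, ρ = 8583 kg/m³
  option C: E = 324.0 GPa, ρ = 10200 kg/m³
  option S: E = 112.4 GPa, ρ = 4510 kg/m³
  option J: E = 318.5 GPa, ρ = 3170 kg/m³
  option J: M = 5.63×10⁻³
  option S: M = 2.35×10⁻³
  option C: M = 1.76×10⁻³
  option V: M = 1.71×10⁻³
Option J ranks first.

option J, M = 5.63×10⁻³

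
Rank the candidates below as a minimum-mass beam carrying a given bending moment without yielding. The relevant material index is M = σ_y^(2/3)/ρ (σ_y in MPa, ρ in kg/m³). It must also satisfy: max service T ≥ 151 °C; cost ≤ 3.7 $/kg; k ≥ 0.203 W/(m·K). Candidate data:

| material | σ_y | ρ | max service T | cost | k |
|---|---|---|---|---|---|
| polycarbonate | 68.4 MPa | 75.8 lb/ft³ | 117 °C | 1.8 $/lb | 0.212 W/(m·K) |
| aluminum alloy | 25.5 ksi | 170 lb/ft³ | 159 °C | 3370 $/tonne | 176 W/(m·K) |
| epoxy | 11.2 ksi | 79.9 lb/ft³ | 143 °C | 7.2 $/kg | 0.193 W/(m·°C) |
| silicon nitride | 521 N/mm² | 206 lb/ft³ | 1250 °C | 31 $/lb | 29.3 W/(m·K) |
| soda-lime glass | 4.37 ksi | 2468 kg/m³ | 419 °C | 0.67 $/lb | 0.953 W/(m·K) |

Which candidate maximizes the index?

aluminum alloy

Screen on constraints: max service T ≥ 151 °C; cost ≤ 3.7 $/kg; k ≥ 0.203 W/(m·K). Survivors: aluminum alloy, soda-lime glass.
Convert each candidate to consistent units, then evaluate M:
  aluminum alloy: σ_y = 175.8 MPa, ρ = 2723 kg/m³
  soda-lime glass: σ_y = 30.13 MPa, ρ = 2468 kg/m³
  aluminum alloy: M = 11.5×10⁻³
  soda-lime glass: M = 3.92×10⁻³
Aluminum alloy ranks first.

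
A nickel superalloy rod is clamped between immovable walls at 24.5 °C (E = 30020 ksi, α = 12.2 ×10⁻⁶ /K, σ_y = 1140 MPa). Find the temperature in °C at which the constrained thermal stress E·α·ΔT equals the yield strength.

476 °C

E = 30020 ksi = 207.0 GPa.
E·α·ΔT = 1140 MPa ⇒ ΔT = 1140 / (207.0×10³ × 12.2×10⁻⁶) = 451.5 K.
T = 24.5 + 451.5 = 476.0 °C.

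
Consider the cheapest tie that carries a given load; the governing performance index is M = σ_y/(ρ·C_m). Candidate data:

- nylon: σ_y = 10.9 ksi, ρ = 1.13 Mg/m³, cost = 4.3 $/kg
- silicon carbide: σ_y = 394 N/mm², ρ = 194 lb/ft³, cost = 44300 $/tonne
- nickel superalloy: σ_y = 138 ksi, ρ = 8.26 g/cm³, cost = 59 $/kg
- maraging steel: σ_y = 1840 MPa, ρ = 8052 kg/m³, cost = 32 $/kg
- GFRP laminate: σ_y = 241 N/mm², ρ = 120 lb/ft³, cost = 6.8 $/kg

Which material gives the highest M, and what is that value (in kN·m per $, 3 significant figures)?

GFRP laminate, M = 18.4 kN·m per $

After converting to SI:
  nylon: σ_y = 75.15 MPa, ρ = 1130 kg/m³, cost = 4.300 $/kg
  silicon carbide: σ_y = 394.0 MPa, ρ = 3108 kg/m³, cost = 44.30 $/kg
  nickel superalloy: σ_y = 951.5 MPa, ρ = 8260 kg/m³, cost = 59.00 $/kg
  maraging steel: σ_y = 1840 MPa, ρ = 8052 kg/m³, cost = 32.00 $/kg
  GFRP laminate: σ_y = 241.0 MPa, ρ = 1922 kg/m³, cost = 6.800 $/kg
  GFRP laminate: M = 18.4 kN·m per $
  nylon: M = 15.5 kN·m per $
  maraging steel: M = 7.14 kN·m per $
  silicon carbide: M = 2.86 kN·m per $
  nickel superalloy: M = 1.95 kN·m per $
GFRP laminate ranks first.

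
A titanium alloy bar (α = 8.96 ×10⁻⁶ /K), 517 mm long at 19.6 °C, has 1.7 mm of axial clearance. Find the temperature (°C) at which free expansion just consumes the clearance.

387 °C

α·L₀·ΔT = 1.7 mm ⇒ ΔT = 1.7 / (8.96×10⁻⁶ × 517.0) = 367.0 K.
T = 19.6 + 367.0 = 386.6 °C.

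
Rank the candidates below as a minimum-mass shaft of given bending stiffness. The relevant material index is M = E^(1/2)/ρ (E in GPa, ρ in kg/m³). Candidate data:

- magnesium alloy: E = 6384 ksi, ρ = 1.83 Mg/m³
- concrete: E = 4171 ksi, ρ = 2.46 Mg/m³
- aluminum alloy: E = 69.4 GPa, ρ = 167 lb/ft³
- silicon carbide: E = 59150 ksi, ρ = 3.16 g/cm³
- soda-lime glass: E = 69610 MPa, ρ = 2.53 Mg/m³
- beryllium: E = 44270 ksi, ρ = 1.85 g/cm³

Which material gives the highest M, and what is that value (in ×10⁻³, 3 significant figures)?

beryllium, M = 9.44×10⁻³

Putting every candidate on a common basis:
  magnesium alloy: E = 44.02 GPa, ρ = 1830 kg/m³
  concrete: E = 28.76 GPa, ρ = 2460 kg/m³
  aluminum alloy: E = 69.40 GPa, ρ = 2675 kg/m³
  silicon carbide: E = 407.8 GPa, ρ = 3160 kg/m³
  soda-lime glass: E = 69.61 GPa, ρ = 2530 kg/m³
  beryllium: E = 305.2 GPa, ρ = 1850 kg/m³
  beryllium: M = 9.44×10⁻³
  silicon carbide: M = 6.39×10⁻³
  magnesium alloy: M = 3.63×10⁻³
  soda-lime glass: M = 3.30×10⁻³
  aluminum alloy: M = 3.11×10⁻³
  concrete: M = 2.18×10⁻³
The maximum is for beryllium.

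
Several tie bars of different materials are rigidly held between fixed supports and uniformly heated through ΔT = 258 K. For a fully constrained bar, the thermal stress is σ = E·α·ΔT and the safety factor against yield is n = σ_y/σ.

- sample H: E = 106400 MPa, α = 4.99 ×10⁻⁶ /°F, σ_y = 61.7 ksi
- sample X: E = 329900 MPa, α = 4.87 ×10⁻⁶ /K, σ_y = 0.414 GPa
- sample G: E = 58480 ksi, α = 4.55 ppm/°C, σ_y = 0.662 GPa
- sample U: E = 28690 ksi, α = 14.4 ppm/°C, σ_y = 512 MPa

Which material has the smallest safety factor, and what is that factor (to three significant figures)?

sample U, n = 0.697

Converting E to GPa, α to ×10⁻⁶/K, σ_y to MPa, then σ and n for each:
  sample H: E = 106.4, α = 8.98, σ_y = 425.4 → σ = 247 MPa, n = 1.73
  sample X: E = 329.9, α = 4.87, σ_y = 414.0 → σ = 415 MPa, n = 0.999
  sample G: E = 403.2, α = 4.55, σ_y = 662.0 → σ = 473 MPa, n = 1.40
  sample U: E = 197.8, α = 14.4, σ_y = 512.0 → σ = 735 MPa, n = 0.697
Sample U has the lowest safety factor, n = 0.697.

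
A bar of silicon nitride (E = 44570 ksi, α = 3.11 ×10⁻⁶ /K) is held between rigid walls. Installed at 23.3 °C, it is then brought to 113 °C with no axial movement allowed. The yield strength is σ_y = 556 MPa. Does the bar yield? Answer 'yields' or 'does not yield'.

does not yield

E = 44570 ksi = 307.3 GPa.
ΔT = 89.70 K. Constrained thermal stress σ = E·α·ΔT = 307.3×10³ MPa × 3.11×10⁻⁶ × 89.70 = 85.7 MPa (compressive).
Compare to σ_y = 556 MPa: σ < σ_y, so it does not yield.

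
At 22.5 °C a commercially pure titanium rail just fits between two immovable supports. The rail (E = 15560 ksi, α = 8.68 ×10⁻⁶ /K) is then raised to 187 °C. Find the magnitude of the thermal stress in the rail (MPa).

153 MPa

E = 15560 ksi = 107.3 GPa.
ΔT = 164.5 K. Constrained thermal stress σ = E·α·ΔT = 107.3×10³ MPa × 8.68×10⁻⁶ × 164.5 = 153 MPa (compressive).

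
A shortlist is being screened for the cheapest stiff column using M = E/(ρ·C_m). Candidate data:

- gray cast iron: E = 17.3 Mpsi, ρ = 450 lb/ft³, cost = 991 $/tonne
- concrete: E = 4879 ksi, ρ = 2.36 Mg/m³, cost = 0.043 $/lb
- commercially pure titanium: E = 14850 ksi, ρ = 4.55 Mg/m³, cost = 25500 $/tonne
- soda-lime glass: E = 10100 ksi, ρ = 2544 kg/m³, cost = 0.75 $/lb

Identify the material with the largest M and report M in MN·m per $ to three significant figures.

Convert each candidate to consistent units, then evaluate M:
  gray cast iron: E = 119.3 GPa, ρ = 7208 kg/m³, cost = 0.9910 $/kg
  concrete: E = 33.64 GPa, ρ = 2360 kg/m³, cost = 0.09480 $/kg
  commercially pure titanium: E = 102.4 GPa, ρ = 4550 kg/m³, cost = 25.50 $/kg
  soda-lime glass: E = 69.64 GPa, ρ = 2544 kg/m³, cost = 1.653 $/kg
  concrete: M = 150 MN·m per $
  gray cast iron: M = 16.7 MN·m per $
  soda-lime glass: M = 16.6 MN·m per $
  commercially pure titanium: M = 0.882 MN·m per $
Highest index: concrete.

concrete, M = 150 MN·m per $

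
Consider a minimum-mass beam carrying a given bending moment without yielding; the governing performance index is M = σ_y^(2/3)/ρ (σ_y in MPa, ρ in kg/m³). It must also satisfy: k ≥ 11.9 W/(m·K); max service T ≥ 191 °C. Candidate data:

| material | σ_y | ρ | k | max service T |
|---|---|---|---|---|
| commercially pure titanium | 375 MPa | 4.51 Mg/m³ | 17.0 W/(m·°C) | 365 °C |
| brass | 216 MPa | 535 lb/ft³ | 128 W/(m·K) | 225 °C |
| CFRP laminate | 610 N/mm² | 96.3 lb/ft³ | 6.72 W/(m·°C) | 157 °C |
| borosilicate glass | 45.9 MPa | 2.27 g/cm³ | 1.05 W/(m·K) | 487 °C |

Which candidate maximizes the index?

commercially pure titanium

Screen on constraints: k ≥ 11.9 W/(m·K); max service T ≥ 191 °C. Survivors: commercially pure titanium, brass.
Normalizing units and computing the index:
  commercially pure titanium: σ_y = 375.0 MPa, ρ = 4510 kg/m³
  brass: σ_y = 216.0 MPa, ρ = 8570 kg/m³
  commercially pure titanium: M = 11.5×10⁻³
  brass: M = 4.20×10⁻³
The maximum is for commercially pure titanium.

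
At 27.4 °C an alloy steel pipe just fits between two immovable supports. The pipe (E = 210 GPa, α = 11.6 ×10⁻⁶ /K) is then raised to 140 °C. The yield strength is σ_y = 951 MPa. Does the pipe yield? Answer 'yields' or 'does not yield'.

ΔT = 112.6 K. Constrained thermal stress σ = E·α·ΔT = 210.0×10³ MPa × 11.6×10⁻⁶ × 112.6 = 274 MPa (compressive).
Compare to σ_y = 951 MPa: σ < σ_y, so it does not yield.

does not yield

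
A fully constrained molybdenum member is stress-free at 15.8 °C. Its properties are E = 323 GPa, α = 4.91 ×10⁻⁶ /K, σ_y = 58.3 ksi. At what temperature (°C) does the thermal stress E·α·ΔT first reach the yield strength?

σ_y = 58.3 ksi = 402.0 MPa.
E·α·ΔT = 402.0 MPa ⇒ ΔT = 402.0 / (323.0×10³ × 4.91×10⁻⁶) = 253.5 K.
T = 15.8 + 253.5 = 269.3 °C.

269 °C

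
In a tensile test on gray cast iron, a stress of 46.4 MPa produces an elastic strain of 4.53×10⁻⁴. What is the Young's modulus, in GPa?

102 GPa

E = σ/ε = 46.4 MPa / 4.53×10⁻⁴ = 102400 MPa = 102 GPa.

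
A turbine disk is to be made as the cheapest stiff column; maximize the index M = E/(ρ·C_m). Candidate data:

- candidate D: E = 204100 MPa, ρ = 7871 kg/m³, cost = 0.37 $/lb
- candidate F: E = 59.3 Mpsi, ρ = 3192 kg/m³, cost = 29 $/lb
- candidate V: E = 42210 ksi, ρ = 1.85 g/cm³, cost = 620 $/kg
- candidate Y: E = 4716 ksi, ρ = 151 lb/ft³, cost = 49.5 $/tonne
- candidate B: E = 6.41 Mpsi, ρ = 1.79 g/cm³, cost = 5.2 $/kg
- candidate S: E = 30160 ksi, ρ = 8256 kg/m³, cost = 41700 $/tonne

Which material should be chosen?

Putting every candidate on a common basis:
  candidate D: E = 204.1 GPa, ρ = 7871 kg/m³, cost = 0.8157 $/kg
  candidate F: E = 408.9 GPa, ρ = 3192 kg/m³, cost = 63.93 $/kg
  candidate V: E = 291.0 GPa, ρ = 1850 kg/m³, cost = 620.0 $/kg
  candidate Y: E = 32.52 GPa, ρ = 2419 kg/m³, cost = 0.04950 $/kg
  candidate B: E = 44.20 GPa, ρ = 1790 kg/m³, cost = 5.200 $/kg
  candidate S: E = 207.9 GPa, ρ = 8256 kg/m³, cost = 41.70 $/kg
  candidate Y: M = 272 MN·m per $
  candidate D: M = 31.8 MN·m per $
  candidate B: M = 4.75 MN·m per $
  candidate F: M = 2.00 MN·m per $
  candidate S: M = 0.604 MN·m per $
  candidate V: M = 0.254 MN·m per $
The maximum is for candidate Y.

candidate Y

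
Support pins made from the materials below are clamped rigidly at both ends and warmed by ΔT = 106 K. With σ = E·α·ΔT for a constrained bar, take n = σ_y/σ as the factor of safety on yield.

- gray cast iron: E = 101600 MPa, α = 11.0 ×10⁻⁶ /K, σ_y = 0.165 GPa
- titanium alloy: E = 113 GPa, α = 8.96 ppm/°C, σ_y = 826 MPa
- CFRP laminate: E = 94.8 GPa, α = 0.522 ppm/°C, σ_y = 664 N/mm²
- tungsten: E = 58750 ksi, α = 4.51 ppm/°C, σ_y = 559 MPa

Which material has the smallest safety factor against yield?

Converting E to GPa, α to ×10⁻⁶/K, σ_y to MPa, then σ and n for each:
  gray cast iron: E = 101.6, α = 11.0, σ_y = 165.0 → σ = 118 MPa, n = 1.39
  titanium alloy: E = 113.0, α = 8.96, σ_y = 826.0 → σ = 107 MPa, n = 7.70
  CFRP laminate: E = 94.80, α = 0.522, σ_y = 664.0 → σ = 5.25 MPa, n = 127
  tungsten: E = 405.1, α = 4.51, σ_y = 559.0 → σ = 194 MPa, n = 2.89
Gray cast iron has the lowest safety factor, n = 1.39.

gray cast iron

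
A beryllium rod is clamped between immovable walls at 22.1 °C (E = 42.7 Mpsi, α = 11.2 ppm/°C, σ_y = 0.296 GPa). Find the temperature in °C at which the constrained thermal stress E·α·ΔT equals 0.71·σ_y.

E = 42.7 Mpsi = 294.4 GPa.
σ_y = 0.296 GPa = 296.0 MPa.
E·α·ΔT = 210.2 MPa ⇒ ΔT = 210.2 / (294.4×10³ × 11.2×10⁻⁶) = 63.74 K.
T = 22.1 + 63.74 = 85.84 °C.

85.8 °C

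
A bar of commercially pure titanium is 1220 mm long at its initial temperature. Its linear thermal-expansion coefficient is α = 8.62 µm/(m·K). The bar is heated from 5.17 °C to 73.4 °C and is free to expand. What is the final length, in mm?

ΔT = 73.4 − 5.17 = 68.23 K.
ΔL = α·L₀·ΔT = 8.62×10⁻⁶ × 1220 mm × 68.23 K = 0.718 mm.
L = L₀ + ΔL = 1220 + 0.718 = 1220.7 mm.

1220.7 mm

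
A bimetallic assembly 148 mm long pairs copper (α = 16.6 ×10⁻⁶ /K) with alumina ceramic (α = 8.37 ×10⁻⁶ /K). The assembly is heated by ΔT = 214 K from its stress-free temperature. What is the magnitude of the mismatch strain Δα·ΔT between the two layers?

Δα = |16.6 − 8.37|×10⁻⁶/K = 8.23×10⁻⁶/K.
Mismatch strain = Δα·ΔT = 8.23×10⁻⁶ × 214.0 = 1.76×10⁻³.

1.76×10⁻³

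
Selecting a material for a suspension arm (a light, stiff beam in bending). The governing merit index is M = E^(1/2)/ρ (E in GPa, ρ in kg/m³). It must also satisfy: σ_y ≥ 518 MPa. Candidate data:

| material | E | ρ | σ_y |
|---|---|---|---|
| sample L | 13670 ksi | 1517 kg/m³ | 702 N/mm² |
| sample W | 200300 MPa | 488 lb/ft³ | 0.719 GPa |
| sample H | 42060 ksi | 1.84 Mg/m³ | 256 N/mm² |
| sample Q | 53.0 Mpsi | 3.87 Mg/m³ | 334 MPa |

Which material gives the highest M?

sample L

Screen on constraints: σ_y ≥ 518 MPa. Survivors: sample L, sample W.
Putting every candidate on a common basis:
  sample L: E = 94.25 GPa, ρ = 1517 kg/m³
  sample W: E = 200.3 GPa, ρ = 7817 kg/m³
  sample L: M = 6.40×10⁻³
  sample W: M = 1.81×10⁻³
Highest index: sample L.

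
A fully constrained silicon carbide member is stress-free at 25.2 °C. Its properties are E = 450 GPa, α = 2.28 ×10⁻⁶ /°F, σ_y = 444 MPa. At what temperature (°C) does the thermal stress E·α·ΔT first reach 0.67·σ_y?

α = 2.28×10⁻⁶/°F × 9/5 = 4.10×10⁻⁶/K.
E·α·ΔT = 297.5 MPa ⇒ ΔT = 297.5 / (450.0×10³ × 4.10×10⁻⁶) = 161.1 K.
T = 25.2 + 161.1 = 186.3 °C.

186 °C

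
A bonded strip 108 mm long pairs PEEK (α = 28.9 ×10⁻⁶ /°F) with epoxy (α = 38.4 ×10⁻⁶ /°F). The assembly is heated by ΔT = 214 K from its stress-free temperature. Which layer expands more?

epoxy

PEEK: α = 28.9×10⁻⁶/°F × 9/5 = 52.0×10⁻⁶/K.
epoxy: α = 38.4×10⁻⁶/°F × 9/5 = 69.1×10⁻⁶/K.
α(PEEK) = 52.0×10⁻⁶/K vs α(epoxy) = 69.1×10⁻⁶/K.
Higher α expands more for the same ΔT: epoxy.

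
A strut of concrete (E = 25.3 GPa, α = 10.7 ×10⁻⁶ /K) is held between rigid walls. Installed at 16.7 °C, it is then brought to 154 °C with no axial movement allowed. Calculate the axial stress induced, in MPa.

ΔT = 137.3 K. Constrained thermal stress σ = E·α·ΔT = 25.30×10³ MPa × 10.7×10⁻⁶ × 137.3 = 37.2 MPa (compressive).

37.2 MPa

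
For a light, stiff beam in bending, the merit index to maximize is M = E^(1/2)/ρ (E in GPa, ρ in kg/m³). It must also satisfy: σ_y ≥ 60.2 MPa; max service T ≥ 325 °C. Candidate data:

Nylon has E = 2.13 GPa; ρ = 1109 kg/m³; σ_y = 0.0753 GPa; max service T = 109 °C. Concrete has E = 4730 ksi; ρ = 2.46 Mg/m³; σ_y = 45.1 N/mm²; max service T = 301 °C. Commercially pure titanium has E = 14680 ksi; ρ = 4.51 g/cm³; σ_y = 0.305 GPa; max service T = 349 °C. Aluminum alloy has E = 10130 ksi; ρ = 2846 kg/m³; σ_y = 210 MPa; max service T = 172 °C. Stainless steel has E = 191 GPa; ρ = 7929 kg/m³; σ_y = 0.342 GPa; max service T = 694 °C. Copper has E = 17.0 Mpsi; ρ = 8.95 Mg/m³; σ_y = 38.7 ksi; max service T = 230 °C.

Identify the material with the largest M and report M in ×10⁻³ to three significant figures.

Screen on constraints: σ_y ≥ 60.2 MPa; max service T ≥ 325 °C. Survivors: commercially pure titanium, stainless steel.
Normalizing units and computing the index:
  commercially pure titanium: E = 101.2 GPa, ρ = 4510 kg/m³
  stainless steel: E = 191.0 GPa, ρ = 7929 kg/m³
  commercially pure titanium: M = 2.23×10⁻³
  stainless steel: M = 1.74×10⁻³
Highest index: commercially pure titanium.

commercially pure titanium, M = 2.23×10⁻³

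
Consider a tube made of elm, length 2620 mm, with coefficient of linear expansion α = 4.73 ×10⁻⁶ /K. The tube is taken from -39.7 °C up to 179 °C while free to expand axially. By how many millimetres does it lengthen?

ΔT = 179 − (-39.7) = 218.7 K.
ΔL = α·L₀·ΔT = 4.73×10⁻⁶ × 2620 mm × 218.7 K = 2.71 mm.

2.71 mm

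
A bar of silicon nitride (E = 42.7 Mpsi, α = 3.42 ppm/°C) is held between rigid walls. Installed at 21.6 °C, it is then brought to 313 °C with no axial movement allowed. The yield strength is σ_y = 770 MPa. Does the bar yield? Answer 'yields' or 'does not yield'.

does not yield

E = 42.7 Mpsi = 294.4 GPa.
ΔT = 291.4 K. Constrained thermal stress σ = E·α·ΔT = 294.4×10³ MPa × 3.42×10⁻⁶ × 291.4 = 293 MPa (compressive).
Compare to σ_y = 770 MPa: σ < σ_y, so it does not yield.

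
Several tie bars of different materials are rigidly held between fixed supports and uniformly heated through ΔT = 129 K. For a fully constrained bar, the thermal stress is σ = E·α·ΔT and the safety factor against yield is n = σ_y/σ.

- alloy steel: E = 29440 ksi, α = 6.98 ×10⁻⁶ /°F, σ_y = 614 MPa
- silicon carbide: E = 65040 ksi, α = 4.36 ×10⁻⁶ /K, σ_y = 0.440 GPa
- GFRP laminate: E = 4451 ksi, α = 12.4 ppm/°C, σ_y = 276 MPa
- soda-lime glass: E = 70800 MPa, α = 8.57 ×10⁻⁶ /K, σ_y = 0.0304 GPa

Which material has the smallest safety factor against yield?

soda-lime glass

In consistent units (E in GPa, α in ×10⁻⁶/K, σ_y in MPa):
  alloy steel: E = 203.0, α = 12.6, σ_y = 614.0 → σ = 329 MPa, n = 1.87
  silicon carbide: E = 448.4, α = 4.36, σ_y = 440.0 → σ = 252 MPa, n = 1.74
  GFRP laminate: E = 30.69, α = 12.4, σ_y = 276.0 → σ = 49.1 MPa, n = 5.62
  soda-lime glass: E = 70.80, α = 8.57, σ_y = 30.40 → σ = 78.3 MPa, n = 0.388
The minimum is soda-lime glass at n = 0.388.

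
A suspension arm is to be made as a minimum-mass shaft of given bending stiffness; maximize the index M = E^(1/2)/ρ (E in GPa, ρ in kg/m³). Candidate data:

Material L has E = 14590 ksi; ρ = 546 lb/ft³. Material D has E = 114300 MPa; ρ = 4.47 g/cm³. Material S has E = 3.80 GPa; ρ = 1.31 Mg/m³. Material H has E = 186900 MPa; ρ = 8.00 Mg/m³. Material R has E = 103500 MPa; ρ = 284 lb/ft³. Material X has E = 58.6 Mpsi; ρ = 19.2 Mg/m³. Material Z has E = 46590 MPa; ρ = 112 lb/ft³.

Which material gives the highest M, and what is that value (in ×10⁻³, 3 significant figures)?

Normalizing units and computing the index:
  material L: E = 100.6 GPa, ρ = 8746 kg/m³
  material D: E = 114.3 GPa, ρ = 4470 kg/m³
  material S: E = 3.800 GPa, ρ = 1310 kg/m³
  material H: E = 186.9 GPa, ρ = 8000 kg/m³
  material R: E = 103.5 GPa, ρ = 4549 kg/m³
  material X: E = 404.0 GPa, ρ = 19200 kg/m³
  material Z: E = 46.59 GPa, ρ = 1794 kg/m³
  material Z: M = 3.80×10⁻³
  material D: M = 2.39×10⁻³
  material R: M = 2.24×10⁻³
  material H: M = 1.71×10⁻³
  material S: M = 1.49×10⁻³
  material L: M = 1.15×10⁻³
  material X: M = 1.05×10⁻³
Material Z ranks first.

material Z, M = 3.80×10⁻³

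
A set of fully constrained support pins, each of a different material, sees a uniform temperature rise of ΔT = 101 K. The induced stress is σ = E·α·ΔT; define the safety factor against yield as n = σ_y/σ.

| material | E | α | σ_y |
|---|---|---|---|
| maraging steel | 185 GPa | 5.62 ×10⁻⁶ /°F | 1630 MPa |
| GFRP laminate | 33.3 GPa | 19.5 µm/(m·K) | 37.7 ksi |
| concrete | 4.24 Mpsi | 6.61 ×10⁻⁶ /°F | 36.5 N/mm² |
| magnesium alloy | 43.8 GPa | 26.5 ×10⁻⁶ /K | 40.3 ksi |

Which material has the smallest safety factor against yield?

With everything in SI (GPa, ×10⁻⁶/K, MPa):
  maraging steel: E = 185.0, α = 10.1, σ_y = 1630 → σ = 189 MPa, n = 8.62
  GFRP laminate: E = 33.30, α = 19.5, σ_y = 259.9 → σ = 65.6 MPa, n = 3.96
  concrete: E = 29.23, α = 11.9, σ_y = 36.50 → σ = 35.1 MPa, n = 1.04
  magnesium alloy: E = 43.80, α = 26.5, σ_y = 277.9 → σ = 117 MPa, n = 2.37
Smallest n: concrete with n = 1.04.

concrete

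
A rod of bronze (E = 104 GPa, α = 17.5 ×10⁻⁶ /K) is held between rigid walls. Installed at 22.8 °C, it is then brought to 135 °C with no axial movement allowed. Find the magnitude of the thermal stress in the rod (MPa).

ΔT = 112.2 K. Constrained thermal stress σ = E·α·ΔT = 104.0×10³ MPa × 17.5×10⁻⁶ × 112.2 = 204 MPa (compressive).

204 MPa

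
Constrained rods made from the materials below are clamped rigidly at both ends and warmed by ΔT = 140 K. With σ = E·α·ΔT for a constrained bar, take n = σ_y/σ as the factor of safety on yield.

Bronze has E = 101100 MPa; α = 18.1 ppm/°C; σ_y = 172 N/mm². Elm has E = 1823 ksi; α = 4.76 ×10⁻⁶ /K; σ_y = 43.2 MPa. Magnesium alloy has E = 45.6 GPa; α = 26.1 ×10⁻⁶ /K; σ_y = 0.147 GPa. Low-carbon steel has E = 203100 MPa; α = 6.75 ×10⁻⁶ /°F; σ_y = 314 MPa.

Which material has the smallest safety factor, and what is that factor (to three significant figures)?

bronze, n = 0.671

Per material, after unit conversion:
  bronze: E = 101.1, α = 18.1, σ_y = 172.0 → σ = 256 MPa, n = 0.671
  elm: E = 12.57, α = 4.76, σ_y = 43.20 → σ = 8.38 MPa, n = 5.16
  magnesium alloy: E = 45.60, α = 26.1, σ_y = 147.0 → σ = 167 MPa, n = 0.882
  low-carbon steel: E = 203.1, α = 12.1, σ_y = 314.0 → σ = 345 MPa, n = 0.909
Smallest n: bronze with n = 0.671.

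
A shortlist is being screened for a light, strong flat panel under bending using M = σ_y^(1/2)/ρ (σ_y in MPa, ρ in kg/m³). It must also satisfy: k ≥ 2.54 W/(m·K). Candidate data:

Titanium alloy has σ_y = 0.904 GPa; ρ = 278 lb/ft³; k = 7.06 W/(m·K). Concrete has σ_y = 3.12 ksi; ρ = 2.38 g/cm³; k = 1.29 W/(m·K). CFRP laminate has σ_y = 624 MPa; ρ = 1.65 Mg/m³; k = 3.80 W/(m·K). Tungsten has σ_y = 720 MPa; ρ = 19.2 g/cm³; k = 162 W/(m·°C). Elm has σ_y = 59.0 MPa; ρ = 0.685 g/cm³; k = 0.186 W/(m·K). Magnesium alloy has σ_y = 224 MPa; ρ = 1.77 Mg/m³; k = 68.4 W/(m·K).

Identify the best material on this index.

Screen on constraints: k ≥ 2.54 W/(m·K). Survivors: titanium alloy, CFRP laminate, tungsten, magnesium alloy.
After converting to SI:
  titanium alloy: σ_y = 904.0 MPa, ρ = 4453 kg/m³
  CFRP laminate: σ_y = 624.0 MPa, ρ = 1650 kg/m³
  tungsten: σ_y = 720.0 MPa, ρ = 19200 kg/m³
  magnesium alloy: σ_y = 224.0 MPa, ρ = 1770 kg/m³
  CFRP laminate: M = 15.1×10⁻³
  magnesium alloy: M = 8.46×10⁻³
  titanium alloy: M = 6.75×10⁻³
  tungsten: M = 1.40×10⁻³
CFRP laminate ranks first.

CFRP laminate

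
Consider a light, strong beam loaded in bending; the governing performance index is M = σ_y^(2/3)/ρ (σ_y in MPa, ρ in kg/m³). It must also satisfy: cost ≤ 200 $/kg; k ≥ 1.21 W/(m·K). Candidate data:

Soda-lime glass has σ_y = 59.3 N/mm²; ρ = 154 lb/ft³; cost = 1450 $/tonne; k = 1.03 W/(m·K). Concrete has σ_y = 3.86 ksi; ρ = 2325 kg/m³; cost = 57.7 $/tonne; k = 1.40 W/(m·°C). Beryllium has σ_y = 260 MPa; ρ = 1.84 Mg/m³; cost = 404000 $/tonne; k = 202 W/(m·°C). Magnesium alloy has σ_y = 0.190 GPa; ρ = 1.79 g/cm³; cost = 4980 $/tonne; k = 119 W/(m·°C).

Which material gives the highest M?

magnesium alloy

Screen on constraints: cost ≤ 200 $/kg; k ≥ 1.21 W/(m·K). Survivors: concrete, magnesium alloy.
In SI units:
  concrete: σ_y = 26.61 MPa, ρ = 2325 kg/m³
  magnesium alloy: σ_y = 190.0 MPa, ρ = 1790 kg/m³
  magnesium alloy: M = 18.5×10⁻³
  concrete: M = 3.83×10⁻³
Magnesium alloy has the largest M.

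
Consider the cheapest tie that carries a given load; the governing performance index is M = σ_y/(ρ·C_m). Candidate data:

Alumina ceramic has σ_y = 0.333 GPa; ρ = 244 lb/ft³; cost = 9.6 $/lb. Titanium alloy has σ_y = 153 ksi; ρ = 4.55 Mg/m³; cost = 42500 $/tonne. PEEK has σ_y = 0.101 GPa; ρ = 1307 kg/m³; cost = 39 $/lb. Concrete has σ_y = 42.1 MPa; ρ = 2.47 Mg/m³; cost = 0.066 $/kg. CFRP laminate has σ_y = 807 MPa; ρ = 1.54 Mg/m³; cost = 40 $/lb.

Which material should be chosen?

In SI units:
  alumina ceramic: σ_y = 333.0 MPa, ρ = 3909 kg/m³, cost = 21.16 $/kg
  titanium alloy: σ_y = 1055 MPa, ρ = 4550 kg/m³, cost = 42.50 $/kg
  PEEK: σ_y = 101.0 MPa, ρ = 1307 kg/m³, cost = 85.98 $/kg
  concrete: σ_y = 42.10 MPa, ρ = 2470 kg/m³, cost = 0.06600 $/kg
  CFRP laminate: σ_y = 807.0 MPa, ρ = 1540 kg/m³, cost = 88.18 $/kg
  concrete: M = 258 kN·m per $
  CFRP laminate: M = 5.94 kN·m per $
  titanium alloy: M = 5.46 kN·m per $
  alumina ceramic: M = 4.03 kN·m per $
  PEEK: M = 0.899 kN·m per $
The maximum is for concrete.

concrete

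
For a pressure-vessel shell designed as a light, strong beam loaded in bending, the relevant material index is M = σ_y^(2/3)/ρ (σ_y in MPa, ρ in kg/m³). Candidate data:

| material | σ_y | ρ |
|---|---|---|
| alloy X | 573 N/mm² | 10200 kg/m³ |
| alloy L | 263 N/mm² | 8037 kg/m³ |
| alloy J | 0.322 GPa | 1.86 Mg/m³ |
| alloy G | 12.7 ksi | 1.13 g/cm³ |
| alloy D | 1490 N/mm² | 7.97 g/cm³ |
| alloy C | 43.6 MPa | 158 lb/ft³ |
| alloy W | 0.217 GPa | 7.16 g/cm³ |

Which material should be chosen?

Putting every candidate on a common basis:
  alloy X: σ_y = 573.0 MPa, ρ = 10200 kg/m³
  alloy L: σ_y = 263.0 MPa, ρ = 8037 kg/m³
  alloy J: σ_y = 322.0 MPa, ρ = 1860 kg/m³
  alloy G: σ_y = 87.56 MPa, ρ = 1130 kg/m³
  alloy D: σ_y = 1490 MPa, ρ = 7970 kg/m³
  alloy C: σ_y = 43.60 MPa, ρ = 2531 kg/m³
  alloy W: σ_y = 217.0 MPa, ρ = 7160 kg/m³
  alloy J: M = 25.3×10⁻³
  alloy G: M = 17.5×10⁻³
  alloy D: M = 16.4×10⁻³
  alloy X: M = 6.76×10⁻³
  alloy L: M = 5.11×10⁻³
  alloy W: M = 5.04×10⁻³
  alloy C: M = 4.89×10⁻³
Alloy J ranks first.

alloy J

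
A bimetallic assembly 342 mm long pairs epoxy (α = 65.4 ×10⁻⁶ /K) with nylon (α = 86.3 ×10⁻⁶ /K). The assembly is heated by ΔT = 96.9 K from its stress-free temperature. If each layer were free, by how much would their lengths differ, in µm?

693 µm

Δα = |65.4 − 86.3|×10⁻⁶/K = 20.9×10⁻⁶/K.
ΔL_mismatch = Δα·L·ΔT = 20.9×10⁻⁶ × 342.0 mm × 96.9 K = 693 µm.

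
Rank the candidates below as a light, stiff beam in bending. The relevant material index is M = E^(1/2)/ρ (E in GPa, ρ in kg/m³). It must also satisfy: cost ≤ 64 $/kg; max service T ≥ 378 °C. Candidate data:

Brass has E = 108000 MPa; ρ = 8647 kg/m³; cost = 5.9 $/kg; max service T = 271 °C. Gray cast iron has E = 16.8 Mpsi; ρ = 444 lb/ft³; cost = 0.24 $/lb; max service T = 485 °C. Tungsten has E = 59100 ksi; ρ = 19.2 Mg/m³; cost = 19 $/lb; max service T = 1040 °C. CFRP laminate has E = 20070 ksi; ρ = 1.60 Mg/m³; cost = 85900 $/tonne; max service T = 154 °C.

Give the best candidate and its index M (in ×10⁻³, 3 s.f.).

gray cast iron, M = 1.51×10⁻³

Screen on constraints: cost ≤ 64 $/kg; max service T ≥ 378 °C. Survivors: gray cast iron, tungsten.
In SI units:
  gray cast iron: E = 115.8 GPa, ρ = 7112 kg/m³
  tungsten: E = 407.5 GPa, ρ = 19200 kg/m³
  gray cast iron: M = 1.51×10⁻³
  tungsten: M = 1.05×10⁻³
The maximum is for gray cast iron.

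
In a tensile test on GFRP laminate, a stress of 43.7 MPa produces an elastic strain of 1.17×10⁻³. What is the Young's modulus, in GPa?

E = σ/ε = 43.7 MPa / 1.17×10⁻³ = 37350 MPa = 37.4 GPa.

37.4 GPa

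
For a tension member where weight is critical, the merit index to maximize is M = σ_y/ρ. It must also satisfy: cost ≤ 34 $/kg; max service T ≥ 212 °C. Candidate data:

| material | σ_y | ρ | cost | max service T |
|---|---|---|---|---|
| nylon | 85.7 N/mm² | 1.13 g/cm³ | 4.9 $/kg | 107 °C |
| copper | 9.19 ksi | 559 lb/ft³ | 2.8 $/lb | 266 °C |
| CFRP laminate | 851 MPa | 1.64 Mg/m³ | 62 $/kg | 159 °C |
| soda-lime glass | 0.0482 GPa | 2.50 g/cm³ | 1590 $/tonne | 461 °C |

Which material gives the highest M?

Screen on constraints: cost ≤ 34 $/kg; max service T ≥ 212 °C. Survivors: copper, soda-lime glass.
After converting to SI:
  copper: σ_y = 63.36 MPa, ρ = 8954 kg/m³
  soda-lime glass: σ_y = 48.20 MPa, ρ = 2500 kg/m³
  soda-lime glass: M = 19.3 kN·m/kg
  copper: M = 7.08 kN·m/kg
The maximum is for soda-lime glass.

soda-lime glass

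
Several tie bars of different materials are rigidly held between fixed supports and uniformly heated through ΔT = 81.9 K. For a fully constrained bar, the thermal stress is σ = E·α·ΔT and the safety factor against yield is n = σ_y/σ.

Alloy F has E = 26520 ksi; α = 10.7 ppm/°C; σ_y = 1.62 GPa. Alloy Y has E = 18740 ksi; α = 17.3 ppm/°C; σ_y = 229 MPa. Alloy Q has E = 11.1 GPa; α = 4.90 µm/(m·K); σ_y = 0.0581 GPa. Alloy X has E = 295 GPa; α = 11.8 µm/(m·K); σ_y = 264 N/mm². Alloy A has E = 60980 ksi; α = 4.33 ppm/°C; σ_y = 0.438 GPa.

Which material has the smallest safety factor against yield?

In consistent units (E in GPa, α in ×10⁻⁶/K, σ_y in MPa):
  alloy F: E = 182.8, α = 10.7, σ_y = 1620 → σ = 160 MPa, n = 10.1
  alloy Y: E = 129.2, α = 17.3, σ_y = 229.0 → σ = 183 MPa, n = 1.25
  alloy Q: E = 11.10, α = 4.90, σ_y = 58.10 → σ = 4.45 MPa, n = 13.0
  alloy X: E = 295.0, α = 11.8, σ_y = 264.0 → σ = 285 MPa, n = 0.926
  alloy A: E = 420.4, α = 4.33, σ_y = 438.0 → σ = 149 MPa, n = 2.94
Alloy X has the lowest safety factor, n = 0.926.

alloy X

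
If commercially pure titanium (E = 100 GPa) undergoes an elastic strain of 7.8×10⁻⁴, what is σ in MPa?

σ = E·ε = 100000 MPa × 7.8×10⁻⁴ = 78.0 MPa.

78.0 MPa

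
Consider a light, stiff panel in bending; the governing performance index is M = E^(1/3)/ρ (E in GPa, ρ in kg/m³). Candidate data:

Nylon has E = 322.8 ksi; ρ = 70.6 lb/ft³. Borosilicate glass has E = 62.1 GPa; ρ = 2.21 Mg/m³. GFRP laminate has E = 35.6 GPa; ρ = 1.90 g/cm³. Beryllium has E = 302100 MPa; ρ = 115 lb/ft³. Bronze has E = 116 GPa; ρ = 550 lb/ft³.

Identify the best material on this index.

beryllium

After converting to SI:
  nylon: E = 2.226 GPa, ρ = 1131 kg/m³
  borosilicate glass: E = 62.10 GPa, ρ = 2210 kg/m³
  GFRP laminate: E = 35.60 GPa, ρ = 1900 kg/m³
  beryllium: E = 302.1 GPa, ρ = 1842 kg/m³
  bronze: E = 116.0 GPa, ρ = 8810 kg/m³
  beryllium: M = 3.64×10⁻³
  borosilicate glass: M = 1.79×10⁻³
  GFRP laminate: M = 1.73×10⁻³
  nylon: M = 1.15×10⁻³
  bronze: M = 0.554×10⁻³
Beryllium has the largest M.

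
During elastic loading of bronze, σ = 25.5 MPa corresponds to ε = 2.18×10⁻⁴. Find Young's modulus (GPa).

117 GPa

E = σ/ε = 25.5 MPa / 2.18×10⁻⁴ = 117000 MPa = 117 GPa.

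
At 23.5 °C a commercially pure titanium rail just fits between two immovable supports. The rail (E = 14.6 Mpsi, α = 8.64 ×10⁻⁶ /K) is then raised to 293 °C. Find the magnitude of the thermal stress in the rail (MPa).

234 MPa

E = 14.6 Mpsi = 100.7 GPa.
ΔT = 269.5 K. Constrained thermal stress σ = E·α·ΔT = 100.7×10³ MPa × 8.64×10⁻⁶ × 269.5 = 234 MPa (compressive).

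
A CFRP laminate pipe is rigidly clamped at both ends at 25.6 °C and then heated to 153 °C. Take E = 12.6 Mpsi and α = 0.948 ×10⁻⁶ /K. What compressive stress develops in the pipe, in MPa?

E = 12.6 Mpsi = 86.87 GPa.
ΔT = 127.4 K. Constrained thermal stress σ = E·α·ΔT = 86.87×10³ MPa × 0.948×10⁻⁶ × 127.4 = 10.5 MPa (compressive).

10.5 MPa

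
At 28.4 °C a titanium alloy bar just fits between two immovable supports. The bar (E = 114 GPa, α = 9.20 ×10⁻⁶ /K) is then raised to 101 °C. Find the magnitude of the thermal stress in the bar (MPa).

ΔT = 72.60 K. Constrained thermal stress σ = E·α·ΔT = 114.0×10³ MPa × 9.20×10⁻⁶ × 72.60 = 76.1 MPa (compressive).

76.1 MPa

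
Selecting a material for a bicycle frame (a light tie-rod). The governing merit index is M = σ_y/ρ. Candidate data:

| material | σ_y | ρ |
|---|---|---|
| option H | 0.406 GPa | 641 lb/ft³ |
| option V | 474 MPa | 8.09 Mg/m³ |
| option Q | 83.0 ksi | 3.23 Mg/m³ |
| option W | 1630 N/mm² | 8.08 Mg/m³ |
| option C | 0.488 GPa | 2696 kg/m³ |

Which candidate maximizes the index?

option W

Putting every candidate on a common basis:
  option H: σ_y = 406.0 MPa, ρ = 10270 kg/m³
  option V: σ_y = 474.0 MPa, ρ = 8090 kg/m³
  option Q: σ_y = 572.3 MPa, ρ = 3230 kg/m³
  option W: σ_y = 1630 MPa, ρ = 8080 kg/m³
  option C: σ_y = 488.0 MPa, ρ = 2696 kg/m³
  option W: M = 202 kN·m/kg
  option C: M = 181 kN·m/kg
  option Q: M = 177 kN·m/kg
  option V: M = 58.6 kN·m/kg
  option H: M = 39.5 kN·m/kg
Highest index: option W.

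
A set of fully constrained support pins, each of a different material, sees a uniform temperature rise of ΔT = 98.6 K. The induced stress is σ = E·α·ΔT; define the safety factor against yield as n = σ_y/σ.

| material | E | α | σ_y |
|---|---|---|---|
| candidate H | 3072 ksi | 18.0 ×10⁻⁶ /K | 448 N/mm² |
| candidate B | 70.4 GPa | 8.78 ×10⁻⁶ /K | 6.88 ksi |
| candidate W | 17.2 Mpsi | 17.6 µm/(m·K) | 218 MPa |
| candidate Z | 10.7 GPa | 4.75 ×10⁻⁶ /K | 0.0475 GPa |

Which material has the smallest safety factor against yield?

candidate B

In consistent units (E in GPa, α in ×10⁻⁶/K, σ_y in MPa):
  candidate H: E = 21.18, α = 18.0, σ_y = 448.0 → σ = 37.6 MPa, n = 11.9
  candidate B: E = 70.40, α = 8.78, σ_y = 47.44 → σ = 60.9 MPa, n = 0.778
  candidate W: E = 118.6, α = 17.6, σ_y = 218.0 → σ = 206 MPa, n = 1.06
  candidate Z: E = 10.70, α = 4.75, σ_y = 47.50 → σ = 5.01 MPa, n = 9.48
The minimum is candidate B at n = 0.778.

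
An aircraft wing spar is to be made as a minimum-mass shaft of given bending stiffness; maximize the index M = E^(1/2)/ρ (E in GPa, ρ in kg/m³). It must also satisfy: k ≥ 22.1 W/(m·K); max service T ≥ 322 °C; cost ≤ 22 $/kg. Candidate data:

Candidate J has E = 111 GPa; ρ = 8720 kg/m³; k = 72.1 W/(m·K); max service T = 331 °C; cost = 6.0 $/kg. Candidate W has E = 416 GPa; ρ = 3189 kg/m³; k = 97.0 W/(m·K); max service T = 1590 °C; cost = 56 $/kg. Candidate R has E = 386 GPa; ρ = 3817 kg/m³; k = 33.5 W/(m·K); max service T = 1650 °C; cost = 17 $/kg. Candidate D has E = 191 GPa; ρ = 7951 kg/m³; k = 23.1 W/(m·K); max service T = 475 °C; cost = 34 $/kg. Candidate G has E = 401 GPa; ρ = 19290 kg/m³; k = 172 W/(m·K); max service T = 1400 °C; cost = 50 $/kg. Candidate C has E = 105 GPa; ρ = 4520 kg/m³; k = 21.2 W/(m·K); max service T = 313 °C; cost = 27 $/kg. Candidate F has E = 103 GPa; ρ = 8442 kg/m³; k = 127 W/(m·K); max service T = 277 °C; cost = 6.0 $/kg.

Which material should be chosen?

candidate R

Screen on constraints: k ≥ 22.1 W/(m·K); max service T ≥ 322 °C; cost ≤ 22 $/kg. Survivors: candidate J, candidate R.
Per-candidate index values:
  candidate R: M = 5.15×10⁻³
  candidate J: M = 1.21×10⁻³
Candidate R has the largest M.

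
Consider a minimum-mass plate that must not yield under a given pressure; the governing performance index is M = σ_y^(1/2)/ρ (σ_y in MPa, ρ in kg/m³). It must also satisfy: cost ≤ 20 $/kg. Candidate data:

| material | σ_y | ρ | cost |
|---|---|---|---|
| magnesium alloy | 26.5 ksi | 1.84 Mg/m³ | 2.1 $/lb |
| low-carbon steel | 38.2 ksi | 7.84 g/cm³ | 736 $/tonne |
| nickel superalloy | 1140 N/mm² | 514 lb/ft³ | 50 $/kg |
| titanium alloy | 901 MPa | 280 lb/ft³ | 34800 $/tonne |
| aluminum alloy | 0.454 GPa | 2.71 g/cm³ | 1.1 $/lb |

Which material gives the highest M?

Screen on constraints: cost ≤ 20 $/kg. Survivors: magnesium alloy, low-carbon steel, aluminum alloy.
In SI units:
  magnesium alloy: σ_y = 182.7 MPa, ρ = 1840 kg/m³
  low-carbon steel: σ_y = 263.4 MPa, ρ = 7840 kg/m³
  aluminum alloy: σ_y = 454.0 MPa, ρ = 2710 kg/m³
  aluminum alloy: M = 7.86×10⁻³
  magnesium alloy: M = 7.35×10⁻³
  low-carbon steel: M = 2.07×10⁻³
Highest index: aluminum alloy.

aluminum alloy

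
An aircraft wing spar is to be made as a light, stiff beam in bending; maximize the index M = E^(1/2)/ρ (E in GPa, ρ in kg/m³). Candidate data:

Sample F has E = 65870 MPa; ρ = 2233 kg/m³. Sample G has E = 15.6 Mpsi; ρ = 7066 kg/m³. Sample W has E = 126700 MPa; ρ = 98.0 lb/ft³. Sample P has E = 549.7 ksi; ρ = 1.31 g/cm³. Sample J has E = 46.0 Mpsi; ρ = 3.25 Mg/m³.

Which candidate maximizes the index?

Normalizing units and computing the index:
  sample F: E = 65.87 GPa, ρ = 2233 kg/m³
  sample G: E = 107.6 GPa, ρ = 7066 kg/m³
  sample W: E = 126.7 GPa, ρ = 1570 kg/m³
  sample P: E = 3.790 GPa, ρ = 1310 kg/m³
  sample J: E = 317.2 GPa, ρ = 3250 kg/m³
  sample W: M = 7.17×10⁻³
  sample J: M = 5.48×10⁻³
  sample F: M = 3.63×10⁻³
  sample P: M = 1.49×10⁻³
  sample G: M = 1.47×10⁻³
The maximum is for sample W.

sample W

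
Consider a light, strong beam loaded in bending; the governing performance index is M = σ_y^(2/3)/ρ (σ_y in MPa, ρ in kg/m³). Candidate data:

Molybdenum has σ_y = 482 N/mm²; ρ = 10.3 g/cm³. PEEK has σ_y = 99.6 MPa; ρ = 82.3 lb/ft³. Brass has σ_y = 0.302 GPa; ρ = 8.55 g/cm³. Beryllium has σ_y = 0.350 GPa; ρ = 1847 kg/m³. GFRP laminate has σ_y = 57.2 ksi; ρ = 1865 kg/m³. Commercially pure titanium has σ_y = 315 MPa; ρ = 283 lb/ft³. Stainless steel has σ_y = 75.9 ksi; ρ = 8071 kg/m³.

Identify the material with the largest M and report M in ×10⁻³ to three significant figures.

GFRP laminate, M = 28.8×10⁻³

Putting every candidate on a common basis:
  molybdenum: σ_y = 482.0 MPa, ρ = 10300 kg/m³
  PEEK: σ_y = 99.60 MPa, ρ = 1318 kg/m³
  brass: σ_y = 302.0 MPa, ρ = 8550 kg/m³
  beryllium: σ_y = 350.0 MPa, ρ = 1847 kg/m³
  GFRP laminate: σ_y = 394.4 MPa, ρ = 1865 kg/m³
  commercially pure titanium: σ_y = 315.0 MPa, ρ = 4533 kg/m³
  stainless steel: σ_y = 523.3 MPa, ρ = 8071 kg/m³
  GFRP laminate: M = 28.8×10⁻³
  beryllium: M = 26.9×10⁻³
  PEEK: M = 16.3×10⁻³
  commercially pure titanium: M = 10.2×10⁻³
  stainless steel: M = 8.05×10⁻³
  molybdenum: M = 5.97×10⁻³
  brass: M = 5.26×10⁻³
GFRP laminate has the largest M.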